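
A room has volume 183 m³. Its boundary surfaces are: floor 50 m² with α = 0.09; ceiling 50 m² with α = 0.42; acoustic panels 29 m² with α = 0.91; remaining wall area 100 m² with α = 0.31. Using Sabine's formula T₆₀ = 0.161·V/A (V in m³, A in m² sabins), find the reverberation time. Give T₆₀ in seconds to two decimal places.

0.36 s

Total absorption A = 50·0.09 + 50·0.42 + 29·0.91 + 100·0.31 = 82.89 m² sabins.
T₆₀ = 0.161·V/A = 0.161·183/82.89 = 0.355 s.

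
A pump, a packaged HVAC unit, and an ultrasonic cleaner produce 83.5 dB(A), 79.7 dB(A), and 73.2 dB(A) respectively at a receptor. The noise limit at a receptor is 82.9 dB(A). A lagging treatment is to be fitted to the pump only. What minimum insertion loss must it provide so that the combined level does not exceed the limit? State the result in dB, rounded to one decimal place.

4.4 dB

The untreated sources together contribute 10^(79.7/10) + 10^(73.2/10) = 1.142e+08, i.e. 80.58 dB(A).
The limit corresponds to 10^(82.9/10) = 1.950e+08; subtracting the fixed part leaves 8.077e+07 for the pump, i.e. 79.07 dB(A).
Required insertion loss = 83.5 − 79.07 = 4.43 dB.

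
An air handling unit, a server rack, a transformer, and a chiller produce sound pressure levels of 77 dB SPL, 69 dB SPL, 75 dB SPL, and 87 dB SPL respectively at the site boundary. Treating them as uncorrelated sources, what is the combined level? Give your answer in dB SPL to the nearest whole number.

For uncorrelated sources the intensities add, so convert each level to linear form, sum, and take 10·log₁₀ of the total.
Σ 10^(L/10) = 10^(77/10) + 10^(69/10) + 10^(75/10) + 10^(87/10) = 5.909e+08.
L_total = 10·log₁₀(5.909e+08) = 87.71 dB SPL.

88 dB SPL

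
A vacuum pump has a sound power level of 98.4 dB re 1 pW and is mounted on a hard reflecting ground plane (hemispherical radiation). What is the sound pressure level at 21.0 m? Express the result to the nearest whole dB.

The power spreads over a hemisphere of area 2π·r², so L_p = L_w − 10·log₁₀(2π·r²).
2π·r² = 2771 m², 10·log₁₀ of that is 34.426 dB.
L_p = 98.4 − 34.426 = 63.97 dB.

64 dB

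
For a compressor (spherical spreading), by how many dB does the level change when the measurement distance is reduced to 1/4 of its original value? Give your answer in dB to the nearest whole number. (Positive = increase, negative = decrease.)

+12 dB

Point-source spreading: ΔL = −20·log₁₀(r₂/r₁).
ΔL = −20·log₁₀(0.25) = +12.04 dB.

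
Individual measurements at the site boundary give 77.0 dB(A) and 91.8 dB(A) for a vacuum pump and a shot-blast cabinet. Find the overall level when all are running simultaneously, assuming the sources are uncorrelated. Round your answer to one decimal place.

91.9 dB(A)

Incoherent sources combine by intensity addition: L_total = 10·log₁₀(Σ 10^(L_i/10)).
Σ 10^(L/10) = 10^(77.0/10) + 10^(91.8/10) = 1.564e+09.
L_total = 10·log₁₀(1.564e+09) = 91.94 dB(A).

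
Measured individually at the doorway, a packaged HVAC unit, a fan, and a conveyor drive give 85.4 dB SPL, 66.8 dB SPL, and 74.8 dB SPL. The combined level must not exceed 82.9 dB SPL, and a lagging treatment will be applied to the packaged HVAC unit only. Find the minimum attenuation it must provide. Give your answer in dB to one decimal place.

3.4 dB

Everything except the packaged HVAC unit sums to 10^(66.8/10) + 10^(74.8/10) = 3.499e+07 in linear terms, 75.44 dB SPL.
The limit corresponds to 10^(82.9/10) = 1.950e+08; subtracting the fixed part leaves 1.600e+08 for the packaged HVAC unit, i.e. 82.04 dB SPL.
So the packaged HVAC unit must be reduced from 85.4 to 82.04 dB SPL: IL = 3.36 dB.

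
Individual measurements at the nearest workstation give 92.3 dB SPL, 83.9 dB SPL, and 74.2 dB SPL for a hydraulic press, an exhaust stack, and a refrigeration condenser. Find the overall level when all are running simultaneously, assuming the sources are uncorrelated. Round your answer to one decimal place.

For uncorrelated sources the intensities add, so convert each level to linear form, sum, and take 10·log₁₀ of the total.
Σ 10^(L/10) = 10^(92.3/10) + 10^(83.9/10) + 10^(74.2/10) = 1.970e+09.
L_total = 10·log₁₀(1.970e+09) = 92.94 dB SPL.

92.9 dB SPL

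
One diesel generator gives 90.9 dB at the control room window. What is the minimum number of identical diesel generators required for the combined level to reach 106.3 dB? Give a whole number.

35

Need L₁ + 10·log₁₀ N ≥ 106.3, i.e. log₁₀ N ≥ 1.54.
N ≥ 10^(15.4/10) = 34.674, so N = 35.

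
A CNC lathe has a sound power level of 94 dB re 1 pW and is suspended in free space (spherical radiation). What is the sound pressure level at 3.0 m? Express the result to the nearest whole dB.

73 dB

The power spreads over a sphere of area 4π·r², so L_p = L_w − 10·log₁₀(4π·r²).
4π·r² = 113.1 m², 10·log₁₀ of that is 20.535 dB.
L_p = 94 − 20.535 = 73.47 dB.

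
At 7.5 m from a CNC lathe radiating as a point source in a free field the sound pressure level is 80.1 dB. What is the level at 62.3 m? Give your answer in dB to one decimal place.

For a point source, L₂ = L₁ − 20·log₁₀(r₂/r₁).
L₂ = 80.1 − 20·log₁₀(62.3/7.5) = 80.1 − 18.389 = 61.71 dB.

61.7 dB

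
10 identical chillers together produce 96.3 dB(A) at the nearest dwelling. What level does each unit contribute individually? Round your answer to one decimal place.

10 equal contributions raise the level by 10·log₁₀ 10 = 10.000 dB, so each unit alone gives 96.3 − 10.000.

86.3 dB(A)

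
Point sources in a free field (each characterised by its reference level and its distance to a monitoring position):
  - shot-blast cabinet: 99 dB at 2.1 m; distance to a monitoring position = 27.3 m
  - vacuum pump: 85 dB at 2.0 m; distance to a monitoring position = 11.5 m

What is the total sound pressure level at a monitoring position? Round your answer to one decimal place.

77.5 dB

Propagate each source to the receiver with L = L_ref − 20·log₁₀(r/r_ref), then add intensities.
shot-blast cabinet: 99 − 20·log₁₀(27.3/2.1) = 99 − 22.28 = 76.72 dB.
vacuum pump: 85 − 20·log₁₀(11.5/2.0) = 85 − 15.19 = 69.81 dB.
Σ 10^(L/10) = 5.657e+07 → L_total = 10·log₁₀(5.657e+07) = 77.53 dB.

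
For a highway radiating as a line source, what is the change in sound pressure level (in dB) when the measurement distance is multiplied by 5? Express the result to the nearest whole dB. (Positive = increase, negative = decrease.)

-7 dB

Line-source spreading: ΔL = −10·log₁₀(r₂/r₁).
ΔL = −10·log₁₀(5) = -6.99 dB.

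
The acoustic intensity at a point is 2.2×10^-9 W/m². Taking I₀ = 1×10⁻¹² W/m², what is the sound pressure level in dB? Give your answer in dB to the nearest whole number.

33 dB

Dividing by I₀ shifts the exponent by 12: I/I₀ = 2.2×10^3.
L = 10·(0.3424 + 3) = 33.42 dB.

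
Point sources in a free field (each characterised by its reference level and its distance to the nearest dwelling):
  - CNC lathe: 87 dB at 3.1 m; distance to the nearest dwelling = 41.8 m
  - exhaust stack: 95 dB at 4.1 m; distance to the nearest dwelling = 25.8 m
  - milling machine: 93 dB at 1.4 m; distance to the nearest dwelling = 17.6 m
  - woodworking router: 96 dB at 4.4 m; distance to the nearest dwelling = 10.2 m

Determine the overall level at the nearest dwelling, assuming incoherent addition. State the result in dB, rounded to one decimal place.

89.2 dB

First find each source's level at the receiver (point-source: −20·log₁₀(r/r_ref)), then combine on an intensity basis.
CNC lathe: 87 − 20·log₁₀(41.8/3.1) = 87 − 22.60 = 64.40 dB.
exhaust stack: 95 − 20·log₁₀(25.8/4.1) = 95 − 15.98 = 79.02 dB.
milling machine: 93 − 20·log₁₀(17.6/1.4) = 93 − 21.99 = 71.01 dB.
woodworking router: 96 − 20·log₁₀(10.2/4.4) = 96 − 7.30 = 88.70 dB.
Σ 10^(L/10) = 8.360e+08 → L_total = 10·log₁₀(8.360e+08) = 89.22 dB.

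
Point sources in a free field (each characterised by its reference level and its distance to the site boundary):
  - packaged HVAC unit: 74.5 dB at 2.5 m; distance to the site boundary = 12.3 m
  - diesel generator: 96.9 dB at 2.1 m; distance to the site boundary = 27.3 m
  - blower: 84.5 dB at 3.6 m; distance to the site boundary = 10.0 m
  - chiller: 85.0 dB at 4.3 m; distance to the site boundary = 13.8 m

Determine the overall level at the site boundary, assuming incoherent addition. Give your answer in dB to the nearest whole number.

First find each source's level at the receiver (point-source: −20·log₁₀(r/r_ref)), then combine on an intensity basis.
packaged HVAC unit: 74.5 − 20·log₁₀(12.3/2.5) = 74.5 − 13.84 = 60.66 dB.
diesel generator: 96.9 − 20·log₁₀(27.3/2.1) = 96.9 − 22.28 = 74.62 dB.
blower: 84.5 − 20·log₁₀(10.0/3.6) = 84.5 − 8.87 = 75.63 dB.
chiller: 85.0 − 20·log₁₀(13.8/4.3) = 85.0 − 10.13 = 74.87 dB.
Σ 10^(L/10) = 9.737e+07 → L_total = 10·log₁₀(9.737e+07) = 79.88 dB.

80 dB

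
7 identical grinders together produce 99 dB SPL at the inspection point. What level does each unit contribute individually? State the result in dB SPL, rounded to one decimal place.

7 equal contributions raise the level by 10·log₁₀ 7 = 8.451 dB, so each unit alone gives 99 − 8.451.

90.5 dB SPL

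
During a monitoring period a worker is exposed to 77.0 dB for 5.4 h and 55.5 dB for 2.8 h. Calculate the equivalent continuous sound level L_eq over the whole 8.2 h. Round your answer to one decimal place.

L_eq = 10·log₁₀[(1/T)·Σ tᵢ·10^(Lᵢ/10)] with T = 8.2 h.
Σ tᵢ·10^(Lᵢ/10) = 5.4·10^(77.0/10) + 2.8·10^(55.5/10) = 2.716e+08.
L_eq = 10·log₁₀(2.716e+08/8.2) = 75.20 dB.

75.2 dB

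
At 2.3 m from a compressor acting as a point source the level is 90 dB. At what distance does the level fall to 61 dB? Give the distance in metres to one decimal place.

64.8 m

The 29.0 dB drop corresponds to a distance ratio of 10^(29.0/20) for a point source.
r₂ = 2.3·10^((90−61)/20) = 2.3·10^(29.0/20) = 64.82 m.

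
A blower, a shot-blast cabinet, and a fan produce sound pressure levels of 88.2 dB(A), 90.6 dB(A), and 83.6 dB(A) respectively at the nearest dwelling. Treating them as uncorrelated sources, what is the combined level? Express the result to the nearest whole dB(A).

93 dB(A)

Incoherent sources combine by intensity addition: L_total = 10·log₁₀(Σ 10^(L_i/10)).
Σ 10^(L/10) = 10^(88.2/10) + 10^(90.6/10) + 10^(83.6/10) = 2.038e+09.
L_total = 10·log₁₀(2.038e+09) = 93.09 dB(A).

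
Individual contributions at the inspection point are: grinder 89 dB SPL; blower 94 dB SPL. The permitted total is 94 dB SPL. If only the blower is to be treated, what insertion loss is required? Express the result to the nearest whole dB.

2 dB

Everything except the blower sums to 10^(89/10) = 7.943e+08 in linear terms, 89.00 dB SPL.
To meet 94 dB SPL overall, the treated blower may contribute at most 10^(94/10) − 7.943e+08 = 1.718e+09, i.e. 92.35 dB SPL.
Required insertion loss = 94 − 92.35 = 1.65 dB.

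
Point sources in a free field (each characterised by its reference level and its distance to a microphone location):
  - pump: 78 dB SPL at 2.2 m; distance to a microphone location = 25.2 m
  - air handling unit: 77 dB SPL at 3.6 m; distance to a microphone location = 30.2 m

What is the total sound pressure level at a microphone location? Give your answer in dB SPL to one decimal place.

60.8 dB SPL

Propagate each source to the receiver with L = L_ref − 20·log₁₀(r/r_ref), then add intensities.
pump: 78 − 20·log₁₀(25.2/2.2) = 78 − 21.18 = 56.82 dB SPL.
air handling unit: 77 − 20·log₁₀(30.2/3.6) = 77 − 18.47 = 58.53 dB SPL.
Σ 10^(L/10) = 1.193e+06 → L_total = 10·log₁₀(1.193e+06) = 60.77 dB SPL.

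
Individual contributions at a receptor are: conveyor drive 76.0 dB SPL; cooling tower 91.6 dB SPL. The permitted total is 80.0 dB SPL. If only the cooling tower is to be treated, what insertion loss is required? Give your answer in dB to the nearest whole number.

14 dB

The untreated sources together contribute 10^(76.0/10) = 3.981e+07, i.e. 76.00 dB SPL.
To meet 80.0 dB SPL overall, the treated cooling tower may contribute at most 10^(80.0/10) − 3.981e+07 = 6.019e+07, i.e. 77.80 dB SPL.
So the cooling tower must be reduced from 91.6 to 77.80 dB SPL: IL = 13.80 dB.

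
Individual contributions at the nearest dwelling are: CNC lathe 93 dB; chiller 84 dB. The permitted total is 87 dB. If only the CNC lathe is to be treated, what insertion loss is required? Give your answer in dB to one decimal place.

9.0 dB

The untreated sources together contribute 10^(84/10) = 2.512e+08, i.e. 84.00 dB.
To meet 87 dB overall, the treated CNC lathe may contribute at most 10^(87/10) − 2.512e+08 = 2.500e+08, i.e. 83.98 dB.
Required insertion loss = 93 − 83.98 = 9.02 dB.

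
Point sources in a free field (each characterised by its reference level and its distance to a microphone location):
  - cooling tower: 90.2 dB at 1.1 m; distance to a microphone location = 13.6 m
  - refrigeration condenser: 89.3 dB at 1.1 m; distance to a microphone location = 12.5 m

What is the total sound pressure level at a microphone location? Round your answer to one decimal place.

Propagate each source to the receiver with L = L_ref − 20·log₁₀(r/r_ref), then add intensities.
cooling tower: 90.2 − 20·log₁₀(13.6/1.1) = 90.2 − 21.84 = 68.36 dB.
refrigeration condenser: 89.3 − 20·log₁₀(12.5/1.1) = 89.3 − 21.11 = 68.19 dB.
Σ 10^(L/10) = 1.344e+07 → L_total = 10·log₁₀(1.344e+07) = 71.28 dB.

71.3 dB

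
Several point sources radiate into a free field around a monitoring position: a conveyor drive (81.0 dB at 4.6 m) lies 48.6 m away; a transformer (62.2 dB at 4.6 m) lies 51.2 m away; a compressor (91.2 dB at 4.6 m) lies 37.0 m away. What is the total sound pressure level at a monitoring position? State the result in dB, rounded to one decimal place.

Apply inverse-square spreading to bring every level to the receiver, then sum 10^(L/10).
conveyor drive: 81.0 − 20·log₁₀(48.6/4.6) = 81.0 − 20.48 = 60.52 dB.
transformer: 62.2 − 20·log₁₀(51.2/4.6) = 62.2 − 20.93 = 41.27 dB.
compressor: 91.2 − 20·log₁₀(37.0/4.6) = 91.2 − 18.11 = 73.09 dB.
Σ 10^(L/10) = 2.152e+07 → L_total = 10·log₁₀(2.152e+07) = 73.33 dB.

73.3 dB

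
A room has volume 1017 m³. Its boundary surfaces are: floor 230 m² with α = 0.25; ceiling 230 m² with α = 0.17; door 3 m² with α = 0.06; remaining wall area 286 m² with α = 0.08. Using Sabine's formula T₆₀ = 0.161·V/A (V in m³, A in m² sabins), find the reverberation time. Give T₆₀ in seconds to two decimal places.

Total absorption A = 230·0.25 + 230·0.17 + 3·0.06 + 286·0.08 = 119.66 m² sabins.
T₆₀ = 0.161·V/A = 0.161·1017/119.66 = 1.368 s.

1.37 s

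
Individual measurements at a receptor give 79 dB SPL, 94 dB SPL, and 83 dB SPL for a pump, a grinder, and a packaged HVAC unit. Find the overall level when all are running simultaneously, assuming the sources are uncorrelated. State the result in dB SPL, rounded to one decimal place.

94.5 dB SPL

Incoherent sources combine by intensity addition: L_total = 10·log₁₀(Σ 10^(L_i/10)).
Σ 10^(L/10) = 10^(79/10) + 10^(94/10) + 10^(83/10) = 2.791e+09.
L_total = 10·log₁₀(2.791e+09) = 94.46 dB SPL.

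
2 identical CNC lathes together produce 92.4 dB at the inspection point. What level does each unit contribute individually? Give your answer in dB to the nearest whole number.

For N identical incoherent sources L_total = L₁ + 10·log₁₀ N, so L₁ = 92.4 − 10·log₁₀(2) = 92.4 − 3.010.

89 dB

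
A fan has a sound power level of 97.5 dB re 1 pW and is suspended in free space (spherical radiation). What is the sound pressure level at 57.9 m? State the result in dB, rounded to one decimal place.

51.3 dB

L_p = L_w − 10·log₁₀(4π·r²) with r = 57.9 m.
4π·r² = 4.213e+04 m², 10·log₁₀ of that is 46.246 dB.
L_p = 97.5 − 46.246 = 51.25 dB.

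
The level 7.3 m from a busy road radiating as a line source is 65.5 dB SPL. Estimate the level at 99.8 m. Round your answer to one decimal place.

Line-source attenuation: ΔL = 10·log₁₀(r₂/r₁) = 10·log₁₀(99.8/7.3) = 11.358 dB.
L₂ = 65.5 − 10·log₁₀(99.8/7.3) = 65.5 − 11.358 = 54.14 dB SPL.

54.1 dB SPL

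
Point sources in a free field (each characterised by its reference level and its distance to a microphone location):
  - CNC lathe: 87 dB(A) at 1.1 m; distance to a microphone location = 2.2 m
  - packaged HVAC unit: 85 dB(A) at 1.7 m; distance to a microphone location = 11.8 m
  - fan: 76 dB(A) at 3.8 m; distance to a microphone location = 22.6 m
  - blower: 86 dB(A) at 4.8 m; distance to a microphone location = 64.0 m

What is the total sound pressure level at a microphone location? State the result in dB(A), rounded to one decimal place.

First find each source's level at the receiver (point-source: −20·log₁₀(r/r_ref)), then combine on an intensity basis.
CNC lathe: 87 − 20·log₁₀(2.2/1.1) = 87 − 6.02 = 80.98 dB(A).
packaged HVAC unit: 85 − 20·log₁₀(11.8/1.7) = 85 − 16.83 = 68.17 dB(A).
fan: 76 − 20·log₁₀(22.6/3.8) = 76 − 15.49 = 60.51 dB(A).
blower: 86 − 20·log₁₀(64.0/4.8) = 86 − 22.50 = 63.50 dB(A).
Σ 10^(L/10) = 1.352e+08 → L_total = 10·log₁₀(1.352e+08) = 81.31 dB(A).

81.3 dB(A)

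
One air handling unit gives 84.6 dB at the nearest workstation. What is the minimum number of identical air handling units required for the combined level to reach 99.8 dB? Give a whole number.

Need L₁ + 10·log₁₀ N ≥ 99.8, i.e. log₁₀ N ≥ 1.52.
N ≥ 10^(15.2/10) = 33.113, so N = 34.

34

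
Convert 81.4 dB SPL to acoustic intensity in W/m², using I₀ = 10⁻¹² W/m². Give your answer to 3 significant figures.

I/I₀ = 10^(81.4/10) = 1.38e+08, so I = 1.38e+08 × 10⁻¹² W/m².

0.000138 W/m²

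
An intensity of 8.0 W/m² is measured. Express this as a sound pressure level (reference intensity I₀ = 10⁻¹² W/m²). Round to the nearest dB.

129 dB

L = 10·log₁₀(I/I₀) = 10·log₁₀(8.0/10⁻¹²) = 10·log₁₀(8.0×10^12).
L = 10·(0.9031 + 12) = 129.03 dB.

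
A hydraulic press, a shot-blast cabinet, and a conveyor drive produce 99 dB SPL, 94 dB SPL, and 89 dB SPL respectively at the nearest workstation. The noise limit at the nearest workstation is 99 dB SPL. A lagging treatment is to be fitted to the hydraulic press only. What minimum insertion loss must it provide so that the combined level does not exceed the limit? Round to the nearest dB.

The untreated sources together contribute 10^(94/10) + 10^(89/10) = 3.306e+09, i.e. 95.19 dB SPL.
The limit corresponds to 10^(99/10) = 7.943e+09; subtracting the fixed part leaves 4.637e+09 for the hydraulic press, i.e. 96.66 dB SPL.
So the hydraulic press must be reduced from 99 to 96.66 dB SPL: IL = 2.34 dB.

2 dB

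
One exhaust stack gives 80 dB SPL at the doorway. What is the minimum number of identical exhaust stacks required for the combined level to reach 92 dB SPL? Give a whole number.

16

Need L₁ + 10·log₁₀ N ≥ 92, i.e. log₁₀ N ≥ 1.20.
N ≥ 10^(12.0/10) = 15.849, so N = 16.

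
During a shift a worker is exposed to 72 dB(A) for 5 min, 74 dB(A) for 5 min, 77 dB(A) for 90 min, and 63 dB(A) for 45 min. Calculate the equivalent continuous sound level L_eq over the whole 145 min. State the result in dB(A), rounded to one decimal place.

75.2 dB(A)

L_eq = 10·log₁₀[(1/T)·Σ tᵢ·10^(Lᵢ/10)] with T = 145 min.
Σ tᵢ·10^(Lᵢ/10) = 5·10^(72/10) + 5·10^(74/10) + 90·10^(77/10) + 45·10^(63/10) = 4.805e+09.
L_eq = 10·log₁₀(4.805e+09/145) = 75.20 dB(A).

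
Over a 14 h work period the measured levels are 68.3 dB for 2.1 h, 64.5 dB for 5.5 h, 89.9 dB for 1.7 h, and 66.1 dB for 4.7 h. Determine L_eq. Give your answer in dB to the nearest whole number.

81 dB

The energy average is taken in the linear domain: L_eq = 10·log₁₀[(Σ tᵢ·10^(Lᵢ/10))/T], T = 14 h.
Σ tᵢ·10^(Lᵢ/10) = 2.1·10^(68.3/10) + 5.5·10^(64.5/10) + 1.7·10^(89.9/10) + 4.7·10^(66.1/10) = 1.710e+09.
L_eq = 10·log₁₀(1.710e+09/14) = 80.87 dB.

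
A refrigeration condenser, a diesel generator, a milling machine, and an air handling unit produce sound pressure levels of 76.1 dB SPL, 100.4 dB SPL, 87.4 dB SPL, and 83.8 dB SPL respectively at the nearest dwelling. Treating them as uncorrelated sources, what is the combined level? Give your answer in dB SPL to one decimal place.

For uncorrelated sources the intensities add, so convert each level to linear form, sum, and take 10·log₁₀ of the total.
Σ 10^(L/10) = 10^(76.1/10) + 10^(100.4/10) + 10^(87.4/10) + 10^(83.8/10) = 1.179e+10.
L_total = 10·log₁₀(1.179e+10) = 100.72 dB SPL.

100.7 dB SPL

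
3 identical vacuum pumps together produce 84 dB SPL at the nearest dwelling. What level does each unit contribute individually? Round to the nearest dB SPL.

79 dB SPL

For N identical incoherent sources L_total = L₁ + 10·log₁₀ N, so L₁ = 84 − 10·log₁₀(3) = 84 − 4.771.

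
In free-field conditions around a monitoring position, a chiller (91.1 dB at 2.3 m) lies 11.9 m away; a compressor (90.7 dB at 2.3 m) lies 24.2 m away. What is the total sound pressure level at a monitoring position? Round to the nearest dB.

78 dB

First find each source's level at the receiver (point-source: −20·log₁₀(r/r_ref)), then combine on an intensity basis.
chiller: 91.1 − 20·log₁₀(11.9/2.3) = 91.1 − 14.28 = 76.82 dB.
compressor: 90.7 − 20·log₁₀(24.2/2.3) = 90.7 − 20.44 = 70.26 dB.
Σ 10^(L/10) = 5.874e+07 → L_total = 10·log₁₀(5.874e+07) = 77.69 dB.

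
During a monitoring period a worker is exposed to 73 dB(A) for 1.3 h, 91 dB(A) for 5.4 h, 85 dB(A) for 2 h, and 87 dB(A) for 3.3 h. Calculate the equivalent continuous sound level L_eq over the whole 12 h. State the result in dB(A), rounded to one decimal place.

Weight each interval's intensity by its duration and average over T = 12 h:
Σ tᵢ·10^(Lᵢ/10) = 1.3·10^(73/10) + 5.4·10^(91/10) + 2·10^(85/10) + 3.3·10^(87/10) = 9.111e+09.
L_eq = 10·log₁₀(9.111e+09/12) = 88.80 dB(A).

88.8 dB(A)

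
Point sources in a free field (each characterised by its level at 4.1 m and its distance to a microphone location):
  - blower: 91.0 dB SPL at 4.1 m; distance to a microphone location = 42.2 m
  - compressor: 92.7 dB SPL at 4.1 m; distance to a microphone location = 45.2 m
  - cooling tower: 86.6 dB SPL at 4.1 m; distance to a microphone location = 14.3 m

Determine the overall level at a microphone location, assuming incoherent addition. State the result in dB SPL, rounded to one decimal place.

Propagate each source to the receiver with L = L_ref − 20·log₁₀(r/r_ref), then add intensities.
blower: 91.0 − 20·log₁₀(42.2/4.1) = 91.0 − 20.25 = 70.75 dB SPL.
compressor: 92.7 − 20·log₁₀(45.2/4.1) = 92.7 − 20.85 = 71.85 dB SPL.
cooling tower: 86.6 − 20·log₁₀(14.3/4.1) = 86.6 − 10.85 = 75.75 dB SPL.
Σ 10^(L/10) = 6.478e+07 → L_total = 10·log₁₀(6.478e+07) = 78.11 dB SPL.

78.1 dB SPL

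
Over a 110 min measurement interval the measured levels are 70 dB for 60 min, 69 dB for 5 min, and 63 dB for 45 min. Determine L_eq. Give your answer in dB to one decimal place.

L_eq = 10·log₁₀[(1/T)·Σ tᵢ·10^(Lᵢ/10)] with T = 110 min.
Σ tᵢ·10^(Lᵢ/10) = 60·10^(70/10) + 5·10^(69/10) + 45·10^(63/10) = 7.295e+08.
L_eq = 10·log₁₀(7.295e+08/110) = 68.22 dB.

68.2 dB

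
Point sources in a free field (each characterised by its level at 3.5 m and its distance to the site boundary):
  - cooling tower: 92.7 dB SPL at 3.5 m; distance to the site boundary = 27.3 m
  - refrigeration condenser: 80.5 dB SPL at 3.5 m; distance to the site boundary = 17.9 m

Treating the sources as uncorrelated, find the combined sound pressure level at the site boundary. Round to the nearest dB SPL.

75 dB SPL

First find each source's level at the receiver (point-source: −20·log₁₀(r/r_ref)), then combine on an intensity basis.
cooling tower: 92.7 − 20·log₁₀(27.3/3.5) = 92.7 − 17.84 = 74.86 dB SPL.
refrigeration condenser: 80.5 − 20·log₁₀(17.9/3.5) = 80.5 − 14.18 = 66.32 dB SPL.
Σ 10^(L/10) = 3.490e+07 → L_total = 10·log₁₀(3.490e+07) = 75.43 dB SPL.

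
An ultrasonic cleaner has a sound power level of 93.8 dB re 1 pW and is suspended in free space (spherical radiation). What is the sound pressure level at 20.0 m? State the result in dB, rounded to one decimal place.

56.8 dB

Free-field spherical radiation: L_p = L_w − 10·log₁₀(4π·r²), r = 20.0 m.
4π·r² = 5027 m², 10·log₁₀ of that is 37.013 dB.
L_p = 93.8 − 37.013 = 56.79 dB.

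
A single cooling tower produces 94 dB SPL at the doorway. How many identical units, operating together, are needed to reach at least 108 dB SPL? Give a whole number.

26

The shortfall is 108 − 94 = 14.0 dB, and N units add 10·log₁₀ N, so need 10·log₁₀ N ≥ 14.0.
N ≥ 10^(14.0/10) = 25.119, so N = 26.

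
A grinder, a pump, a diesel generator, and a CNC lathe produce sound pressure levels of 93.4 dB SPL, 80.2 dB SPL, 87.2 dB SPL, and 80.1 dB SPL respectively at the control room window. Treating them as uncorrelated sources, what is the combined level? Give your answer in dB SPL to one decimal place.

For uncorrelated sources the intensities add, so convert each level to linear form, sum, and take 10·log₁₀ of the total.
Σ 10^(L/10) = 10^(93.4/10) + 10^(80.2/10) + 10^(87.2/10) + 10^(80.1/10) = 2.920e+09.
L_total = 10·log₁₀(2.920e+09) = 94.65 dB SPL.

94.7 dB SPL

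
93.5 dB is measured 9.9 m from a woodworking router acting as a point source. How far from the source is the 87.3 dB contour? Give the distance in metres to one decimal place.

20.2 m

For a point source L₁ − L₂ = 20·log₁₀(r₂/r₁), so r₂ = r₁·10^((L₁−L₂)/20).
r₂ = 9.9·10^((93.5−87.3)/20) = 9.9·10^(6.2/20) = 20.21 m.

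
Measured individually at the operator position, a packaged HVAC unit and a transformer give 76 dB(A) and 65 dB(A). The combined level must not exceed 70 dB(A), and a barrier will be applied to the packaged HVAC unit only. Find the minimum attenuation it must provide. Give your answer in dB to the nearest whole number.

Fixed contribution from the other source: Σ 10^(L/10) = 10^(65/10) = 3.162e+06 (65.00 dB(A)).
To meet 70 dB(A) overall, the treated packaged HVAC unit may contribute at most 10^(70/10) − 3.162e+06 = 6.838e+06, i.e. 68.35 dB(A).
Required insertion loss = 76 − 68.35 = 7.65 dB.

8 dB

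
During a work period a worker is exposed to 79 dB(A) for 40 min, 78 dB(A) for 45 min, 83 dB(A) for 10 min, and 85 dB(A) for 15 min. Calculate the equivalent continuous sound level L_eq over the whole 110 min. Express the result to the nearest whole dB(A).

L_eq = 10·log₁₀[(1/T)·Σ tᵢ·10^(Lᵢ/10)] with T = 110 min.
Σ tᵢ·10^(Lᵢ/10) = 40·10^(79/10) + 45·10^(78/10) + 10·10^(83/10) + 15·10^(85/10) = 1.276e+10.
L_eq = 10·log₁₀(1.276e+10/110) = 80.64 dB(A).

81 dB(A)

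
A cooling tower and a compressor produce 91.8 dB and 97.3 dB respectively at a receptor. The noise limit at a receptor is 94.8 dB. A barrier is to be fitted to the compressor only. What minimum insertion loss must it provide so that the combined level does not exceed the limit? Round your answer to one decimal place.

Everything except the compressor sums to 10^(91.8/10) = 1.514e+09 in linear terms, 91.80 dB.
To meet 94.8 dB overall, the treated compressor may contribute at most 10^(94.8/10) − 1.514e+09 = 1.506e+09, i.e. 91.78 dB.
Required insertion loss = 97.3 − 91.78 = 5.52 dB.

5.5 dB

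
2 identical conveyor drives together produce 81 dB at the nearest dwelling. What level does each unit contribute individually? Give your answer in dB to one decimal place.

78.0 dB

For N identical incoherent sources L_total = L₁ + 10·log₁₀ N, so L₁ = 81 − 10·log₁₀(2) = 81 − 3.010.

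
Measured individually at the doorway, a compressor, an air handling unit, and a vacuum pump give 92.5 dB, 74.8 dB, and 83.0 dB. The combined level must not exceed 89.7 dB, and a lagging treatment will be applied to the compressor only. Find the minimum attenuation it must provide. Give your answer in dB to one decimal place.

4.0 dB

The untreated sources together contribute 10^(74.8/10) + 10^(83.0/10) = 2.297e+08, i.e. 83.61 dB.
To meet 89.7 dB overall, the treated compressor may contribute at most 10^(89.7/10) − 2.297e+08 = 7.035e+08, i.e. 88.47 dB.
So the compressor must be reduced from 92.5 to 88.47 dB: IL = 4.03 dB.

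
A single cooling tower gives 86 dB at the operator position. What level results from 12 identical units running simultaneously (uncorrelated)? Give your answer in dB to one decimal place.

With 12 equal, uncorrelated contributions the intensity is 12× that of one unit, giving a rise of 10·log₁₀ 12.
L_total = 86 + 10·log₁₀(12) = 86 + 10.792 = 96.79 dB.

96.8 dB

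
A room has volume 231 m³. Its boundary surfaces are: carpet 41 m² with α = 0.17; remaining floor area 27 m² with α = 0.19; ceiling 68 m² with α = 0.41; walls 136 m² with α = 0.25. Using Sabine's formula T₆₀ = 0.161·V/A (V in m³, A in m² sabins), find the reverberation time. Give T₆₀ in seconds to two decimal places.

Summing Sᵢαᵢ: 41·0.17 + 27·0.19 + 68·0.41 + 136·0.25 = 73.98 m².
T₆₀ = 0.161·V/A = 0.161·231/73.98 = 0.503 s.

0.50 s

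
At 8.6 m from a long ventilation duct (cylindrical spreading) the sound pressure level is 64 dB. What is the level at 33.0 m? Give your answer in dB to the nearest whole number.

58 dB

Line-source attenuation: ΔL = 10·log₁₀(r₂/r₁) = 10·log₁₀(33.0/8.6) = 5.840 dB.
L₂ = 64 − 10·log₁₀(33.0/8.6) = 64 − 5.840 = 58.16 dB.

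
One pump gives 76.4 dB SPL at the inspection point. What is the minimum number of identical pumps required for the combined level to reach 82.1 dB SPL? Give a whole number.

4

N identical sources give L₁ + 10·log₁₀ N, so require 10·log₁₀ N ≥ 82.1 − 76.4 = 5.7 dB.
N ≥ 10^(5.7/10) = 3.715, so N = 4.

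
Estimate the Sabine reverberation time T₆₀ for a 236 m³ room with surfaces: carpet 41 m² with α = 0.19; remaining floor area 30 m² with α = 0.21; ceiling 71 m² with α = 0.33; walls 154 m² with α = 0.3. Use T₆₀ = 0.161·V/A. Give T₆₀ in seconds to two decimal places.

Total absorption A = 41·0.19 + 30·0.21 + 71·0.33 + 154·0.3 = 83.72 m² sabins.
T₆₀ = 0.161·V/A = 0.161·236/83.72 = 0.454 s.

0.45 s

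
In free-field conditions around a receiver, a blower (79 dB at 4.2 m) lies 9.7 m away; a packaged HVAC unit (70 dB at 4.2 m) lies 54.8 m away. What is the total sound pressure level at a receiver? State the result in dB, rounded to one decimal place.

Propagate each source to the receiver with L = L_ref − 20·log₁₀(r/r_ref), then add intensities.
blower: 79 − 20·log₁₀(9.7/4.2) = 79 − 7.27 = 71.73 dB.
packaged HVAC unit: 70 − 20·log₁₀(54.8/4.2) = 70 − 22.31 = 47.69 dB.
Σ 10^(L/10) = 1.495e+07 → L_total = 10·log₁₀(1.495e+07) = 71.75 dB.

71.7 dB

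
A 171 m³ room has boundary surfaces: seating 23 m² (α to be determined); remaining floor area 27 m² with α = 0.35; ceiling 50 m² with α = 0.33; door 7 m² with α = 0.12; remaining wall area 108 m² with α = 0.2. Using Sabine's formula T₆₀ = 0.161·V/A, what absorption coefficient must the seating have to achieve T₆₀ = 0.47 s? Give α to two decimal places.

0.44

A = 0.161·V/T₆₀ = 0.161·171/0.47 = 58.58 m² sabins.
Absorption from the other surfaces = 27·0.35 + 50·0.33 + 7·0.12 + 108·0.2 = 48.39 m², so the seating must supply 10.19 m² over 23 m².
α = 10.19/23 = 0.443.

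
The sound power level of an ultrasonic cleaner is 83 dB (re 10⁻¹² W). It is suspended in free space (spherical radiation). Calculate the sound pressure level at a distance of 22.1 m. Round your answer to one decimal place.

L_p = L_w − 10·log₁₀(4π·r²) with r = 22.1 m.
4π·r² = 6138 m², 10·log₁₀ of that is 37.880 dB.
L_p = 83 − 37.880 = 45.12 dB.

45.1 dB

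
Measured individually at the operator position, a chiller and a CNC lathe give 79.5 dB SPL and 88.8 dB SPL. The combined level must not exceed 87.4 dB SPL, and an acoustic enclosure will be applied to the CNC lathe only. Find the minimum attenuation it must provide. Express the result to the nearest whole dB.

2 dB

Everything except the CNC lathe sums to 10^(79.5/10) = 8.913e+07 in linear terms, 79.50 dB SPL.
The limit corresponds to 10^(87.4/10) = 5.495e+08; subtracting the fixed part leaves 4.604e+08 for the CNC lathe, i.e. 86.63 dB SPL.
Required insertion loss = 88.8 − 86.63 = 2.17 dB.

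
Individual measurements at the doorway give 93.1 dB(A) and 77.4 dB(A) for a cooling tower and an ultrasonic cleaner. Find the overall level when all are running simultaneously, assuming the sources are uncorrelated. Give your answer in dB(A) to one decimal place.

93.2 dB(A)

Incoherent sources combine by intensity addition: L_total = 10·log₁₀(Σ 10^(L_i/10)).
Σ 10^(L/10) = 10^(93.1/10) + 10^(77.4/10) = 2.097e+09.
L_total = 10·log₁₀(2.097e+09) = 93.22 dB(A).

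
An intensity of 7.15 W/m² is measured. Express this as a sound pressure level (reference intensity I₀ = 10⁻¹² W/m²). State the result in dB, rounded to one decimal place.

Dividing by I₀ shifts the exponent by 12: I/I₀ = 7.15×10^12.
L = 10·(0.8543 + 12) = 128.54 dB.

128.5 dB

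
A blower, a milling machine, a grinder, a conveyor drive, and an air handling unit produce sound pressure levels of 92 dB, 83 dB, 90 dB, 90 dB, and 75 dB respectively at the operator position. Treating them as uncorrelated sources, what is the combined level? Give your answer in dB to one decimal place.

95.8 dB

Incoherent sources combine by intensity addition: L_total = 10·log₁₀(Σ 10^(L_i/10)).
Σ 10^(L/10) = 10^(92/10) + 10^(83/10) + 10^(90/10) + 10^(90/10) + 10^(75/10) = 3.816e+09.
L_total = 10·log₁₀(3.816e+09) = 95.82 dB.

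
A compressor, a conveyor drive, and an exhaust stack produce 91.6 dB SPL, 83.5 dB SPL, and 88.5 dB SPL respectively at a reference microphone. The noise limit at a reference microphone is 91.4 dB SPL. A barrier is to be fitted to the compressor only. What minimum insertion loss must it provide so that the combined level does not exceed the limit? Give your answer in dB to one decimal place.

The untreated sources together contribute 10^(83.5/10) + 10^(88.5/10) = 9.318e+08, i.e. 89.69 dB SPL.
The limit corresponds to 10^(91.4/10) = 1.380e+09; subtracting the fixed part leaves 4.486e+08 for the compressor, i.e. 86.52 dB SPL.
Required insertion loss = 91.6 − 86.52 = 5.08 dB.

5.1 dB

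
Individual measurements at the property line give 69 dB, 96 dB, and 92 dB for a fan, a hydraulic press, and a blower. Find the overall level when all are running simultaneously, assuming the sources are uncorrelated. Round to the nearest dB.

For uncorrelated sources the intensities add, so convert each level to linear form, sum, and take 10·log₁₀ of the total.
Σ 10^(L/10) = 10^(69/10) + 10^(96/10) + 10^(92/10) = 5.574e+09.
L_total = 10·log₁₀(5.574e+09) = 97.46 dB.

97 dB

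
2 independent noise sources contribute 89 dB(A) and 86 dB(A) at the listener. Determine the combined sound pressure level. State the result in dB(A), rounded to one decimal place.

Incoherent sources combine by intensity addition: L_total = 10·log₁₀(Σ 10^(L_i/10)).
Σ 10^(L/10) = 10^(89/10) + 10^(86/10) = 1.192e+09.
L_total = 10·log₁₀(1.192e+09) = 90.76 dB(A).

90.8 dB(A)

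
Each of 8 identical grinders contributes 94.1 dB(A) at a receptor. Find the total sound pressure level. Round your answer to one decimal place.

N identical incoherent sources raise the level by 10·log₁₀ N.
L_total = 94.1 + 10·log₁₀(8) = 94.1 + 9.031 = 103.13 dB(A).

103.1 dB(A)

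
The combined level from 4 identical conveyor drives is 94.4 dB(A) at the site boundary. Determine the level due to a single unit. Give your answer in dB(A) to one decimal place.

Dividing the total intensity by 4 lowers the level by 10·log₁₀ 4 = 6.021 dB: L₁ = 94.4 − 6.021.

88.4 dB(A)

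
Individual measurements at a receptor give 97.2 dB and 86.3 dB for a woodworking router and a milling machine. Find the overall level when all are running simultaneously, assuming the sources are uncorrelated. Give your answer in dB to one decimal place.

97.5 dB

For uncorrelated sources the intensities add, so convert each level to linear form, sum, and take 10·log₁₀ of the total.
Σ 10^(L/10) = 10^(97.2/10) + 10^(86.3/10) = 5.675e+09.
L_total = 10·log₁₀(5.675e+09) = 97.54 dB.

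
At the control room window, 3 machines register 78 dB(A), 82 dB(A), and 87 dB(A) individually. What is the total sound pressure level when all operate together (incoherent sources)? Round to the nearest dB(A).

89 dB(A)

Incoherent sources combine by intensity addition: L_total = 10·log₁₀(Σ 10^(L_i/10)).
Σ 10^(L/10) = 10^(78/10) + 10^(82/10) + 10^(87/10) = 7.228e+08.
L_total = 10·log₁₀(7.228e+08) = 88.59 dB(A).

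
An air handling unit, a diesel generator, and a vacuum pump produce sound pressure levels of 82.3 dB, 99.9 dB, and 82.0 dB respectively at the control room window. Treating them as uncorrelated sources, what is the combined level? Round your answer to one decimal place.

Incoherent sources combine by intensity addition: L_total = 10·log₁₀(Σ 10^(L_i/10)).
Σ 10^(L/10) = 10^(82.3/10) + 10^(99.9/10) + 10^(82.0/10) = 1.010e+10.
L_total = 10·log₁₀(1.010e+10) = 100.04 dB.

100.0 dB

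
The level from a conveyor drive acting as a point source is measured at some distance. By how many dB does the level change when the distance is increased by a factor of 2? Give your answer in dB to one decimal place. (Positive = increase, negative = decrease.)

-6.0 dB

With spherical spreading the level changes by −20·log₁₀(r₂/r₁).
ΔL = −20·log₁₀(2) = -6.02 dB.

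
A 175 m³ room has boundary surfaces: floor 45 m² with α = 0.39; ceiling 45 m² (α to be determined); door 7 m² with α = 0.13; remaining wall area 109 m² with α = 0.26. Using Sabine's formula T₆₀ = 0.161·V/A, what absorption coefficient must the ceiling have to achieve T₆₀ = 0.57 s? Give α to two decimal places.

From T₆₀ = 0.161·V/A, the target T₆₀ = 0.57 s needs A = 0.161·175/0.57 = 49.43 m².
Absorption from the other surfaces = 45·0.39 + 7·0.13 + 109·0.26 = 46.80 m², so the ceiling must supply 2.63 m² over 45 m².
α = 2.63/45 = 0.058.

0.06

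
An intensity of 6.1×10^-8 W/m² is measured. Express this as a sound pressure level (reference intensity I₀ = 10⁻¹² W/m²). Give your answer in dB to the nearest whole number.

48 dB

L = 10·log₁₀(I/I₀) = 10·log₁₀(6.1×10^-8/10⁻¹²) = 10·log₁₀(6.1×10^4).
L = 10·(0.7853 + 4) = 47.85 dB.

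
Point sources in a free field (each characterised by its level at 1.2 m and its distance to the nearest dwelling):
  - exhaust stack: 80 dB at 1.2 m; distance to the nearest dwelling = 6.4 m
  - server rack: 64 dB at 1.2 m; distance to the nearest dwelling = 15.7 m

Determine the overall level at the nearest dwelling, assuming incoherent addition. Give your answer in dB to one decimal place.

65.5 dB

Propagate each source to the receiver with L = L_ref − 20·log₁₀(r/r_ref), then add intensities.
exhaust stack: 80 − 20·log₁₀(6.4/1.2) = 80 − 14.54 = 65.46 dB.
server rack: 64 − 20·log₁₀(15.7/1.2) = 64 − 22.33 = 41.67 dB.
Σ 10^(L/10) = 3.530e+06 → L_total = 10·log₁₀(3.530e+06) = 65.48 dB.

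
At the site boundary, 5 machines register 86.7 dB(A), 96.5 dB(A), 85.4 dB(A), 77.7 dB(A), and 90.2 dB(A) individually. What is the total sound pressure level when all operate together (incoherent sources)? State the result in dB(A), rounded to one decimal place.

Incoherent sources combine by intensity addition: L_total = 10·log₁₀(Σ 10^(L_i/10)).
Σ 10^(L/10) = 10^(86.7/10) + 10^(96.5/10) + 10^(85.4/10) + 10^(77.7/10) + 10^(90.2/10) = 6.387e+09.
L_total = 10·log₁₀(6.387e+09) = 98.05 dB(A).

98.1 dB(A)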